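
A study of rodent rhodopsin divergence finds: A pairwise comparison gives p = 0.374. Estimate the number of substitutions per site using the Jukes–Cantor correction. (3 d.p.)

0.518

d = −(3/4) ln(1 − 4p/3) = −0.75 ln(1 − 0.498667) = −0.75 ln(0.501333)
  = −0.75 × (-0.690485) = 0.517864 substitutions/site.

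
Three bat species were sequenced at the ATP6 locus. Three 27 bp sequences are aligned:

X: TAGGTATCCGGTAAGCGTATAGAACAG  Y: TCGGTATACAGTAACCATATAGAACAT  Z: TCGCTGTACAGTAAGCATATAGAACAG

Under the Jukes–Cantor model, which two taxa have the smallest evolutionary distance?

X–Y: 6/27 differ, p = 0.222, d = 0.264.
X–Z: 6/27 differ, p = 0.222, d = 0.264.
Y–Z: 4/27 differ, p = 0.148, d = 0.165.
The smallest distance is between Y and Z.

Y and Z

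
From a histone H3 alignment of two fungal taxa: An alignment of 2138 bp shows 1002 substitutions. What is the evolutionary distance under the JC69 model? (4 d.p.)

p = 1002/2138 ≈ 0.468662.
d = −(3/4) ln(1 − 4p/3) = −0.75 ln(1 − 0.624883) = −0.75 ln(0.375117)
  = −0.75 × (-0.980517) = 0.735388 substitutions/site.

0.7354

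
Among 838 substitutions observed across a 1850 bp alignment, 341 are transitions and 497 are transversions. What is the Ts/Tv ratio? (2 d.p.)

0.69

R = 341/497 = 0.686116… ≈ 0.69 (to 2 d.p.).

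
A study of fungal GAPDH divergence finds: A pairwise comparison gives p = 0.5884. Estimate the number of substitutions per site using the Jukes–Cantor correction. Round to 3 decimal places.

1.151

d = −(3/4) ln(1 − 4p/3) = −0.75 ln(1 − 0.784533) = −0.75 ln(0.215467)
  = −0.75 × (-1.534948) = 1.151211 substitutions/site.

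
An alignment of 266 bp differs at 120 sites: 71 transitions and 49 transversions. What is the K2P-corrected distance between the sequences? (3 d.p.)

0.748

P = 71/266 ≈ 0.266917 and Q = 49/266 ≈ 0.184211.
Under the Kimura two-parameter model, d = −½ ln(1 − 2P − Q) − ¼ ln(1 − 2Q).
1 − 2P − Q = 0.281955, giving −½ ln(0.281955) = 0.633004.
1 − 2Q = 0.631578, giving −¼ ln(0.631578) = 0.114883.
d = 0.633004 + 0.114883 = 0.747887.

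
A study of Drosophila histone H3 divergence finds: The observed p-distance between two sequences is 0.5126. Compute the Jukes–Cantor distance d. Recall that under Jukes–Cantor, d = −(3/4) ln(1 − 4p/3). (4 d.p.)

0.8627

d = −(3/4) ln(1 − 4p/3) = −0.75 ln(1 − 0.683467) = −0.75 ln(0.316533)
  = −0.75 × (-1.150328) = 0.862746 substitutions/site.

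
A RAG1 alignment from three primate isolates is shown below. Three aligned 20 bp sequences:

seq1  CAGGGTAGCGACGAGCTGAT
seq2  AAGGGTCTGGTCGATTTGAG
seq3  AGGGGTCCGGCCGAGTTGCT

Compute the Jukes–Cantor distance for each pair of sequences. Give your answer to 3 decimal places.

d(seq1,seq2) = 0.572, d(seq1,seq3) = 0.572, d(seq2,seq3) = 0.383

seq1–seq2: 8/20 sites differ → p = 0.4, d = −0.75 ln(1 − 0.533333) = 0.571605 ≈ 0.572.
seq1–seq3: 8/20 sites differ → p = 0.4, d = −0.75 ln(1 − 0.533333) = 0.571605 ≈ 0.572.
seq2–seq3: 6/20 sites differ → p = 0.3, d = −0.75 ln(1 − 0.4) = 0.383119 ≈ 0.383.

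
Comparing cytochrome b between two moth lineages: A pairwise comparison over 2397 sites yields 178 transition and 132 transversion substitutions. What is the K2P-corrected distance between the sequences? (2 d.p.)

P = 178/2397 ≈ 0.074259 and Q = 132/2397 ≈ 0.055069.
Under the Kimura two-parameter model, d = −½ ln(1 − 2P − Q) − ¼ ln(1 − 2Q).
1 − 2P − Q = 0.796413, giving −½ ln(0.796413) = 0.113819.
1 − 2Q = 0.889862, giving −¼ ln(0.889862) = 0.029172.
d = 0.113819 + 0.029172 = 0.142991.

0.14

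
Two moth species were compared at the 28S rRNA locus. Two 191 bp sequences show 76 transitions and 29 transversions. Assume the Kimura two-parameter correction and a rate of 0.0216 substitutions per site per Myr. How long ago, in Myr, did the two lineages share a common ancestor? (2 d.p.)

P = 76/191 ≈ 0.397906 and Q = 29/191 ≈ 0.151832.
Under the Kimura two-parameter model, d = −½ ln(1 − 2P − Q) − ¼ ln(1 − 2Q).
1 − 2P − Q = 0.052356, giving −½ ln(0.052356) = 1.474844.
1 − 2Q = 0.696336, giving −¼ ln(0.696336) = 0.090481.
d = 1.474844 + 0.090481 = 1.565325.
Under a molecular clock d = 2μt, so t = d/(2μ) = 1.565325 / (2 × 0.0216) = 36.23 Myr.

36.23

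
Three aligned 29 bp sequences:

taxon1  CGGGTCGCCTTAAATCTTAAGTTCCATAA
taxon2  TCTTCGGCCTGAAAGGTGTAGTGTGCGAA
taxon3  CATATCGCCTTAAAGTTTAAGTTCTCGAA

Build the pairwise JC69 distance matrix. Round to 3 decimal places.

taxon1–taxon2: 16/29 sites differ → p ≈ 0.551724, d = −0.75 ln(1 − 0.735632) = 0.997810 ≈ 0.998.
taxon1–taxon3: 8/29 sites differ → p ≈ 0.275862, d = −0.75 ln(1 − 0.367816) = 0.343931 ≈ 0.344.
taxon2–taxon3: 12/29 sites differ → p ≈ 0.413793, d = −0.75 ln(1 − 0.551724) = 0.601760 ≈ 0.602.

d(taxon1,taxon2) = 0.998, d(taxon1,taxon3) = 0.344, d(taxon2,taxon3) = 0.602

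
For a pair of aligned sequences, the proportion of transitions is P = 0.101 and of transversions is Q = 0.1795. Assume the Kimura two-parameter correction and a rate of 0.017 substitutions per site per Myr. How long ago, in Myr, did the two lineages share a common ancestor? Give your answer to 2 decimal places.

Under the Kimura two-parameter model, d = −½ ln(1 − 2P − Q) − ¼ ln(1 − 2Q).
1 − 2P − Q = 0.6185, giving −½ ln(0.6185) = 0.240229.
1 − 2Q = 0.641, giving −¼ ln(0.641) = 0.111181.
d = 0.240229 + 0.111181 = 0.351410.
Under a molecular clock d = 2μt, so t = d/(2μ) = 0.351410 / (2 × 0.017) = 10.34 Myr.

10.34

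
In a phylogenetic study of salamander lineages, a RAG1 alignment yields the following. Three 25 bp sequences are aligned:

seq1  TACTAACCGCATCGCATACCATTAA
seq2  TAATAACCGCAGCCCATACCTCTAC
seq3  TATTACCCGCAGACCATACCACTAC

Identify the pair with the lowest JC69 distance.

seq1–seq2: 6/25 differ, p = 0.240, d = 0.289.
seq1–seq3: 7/25 differ, p = 0.280, d = 0.351.
seq2–seq3: 4/25 differ, p = 0.160, d = 0.180.
The smallest distance is between seq2 and seq3.

seq2 and seq3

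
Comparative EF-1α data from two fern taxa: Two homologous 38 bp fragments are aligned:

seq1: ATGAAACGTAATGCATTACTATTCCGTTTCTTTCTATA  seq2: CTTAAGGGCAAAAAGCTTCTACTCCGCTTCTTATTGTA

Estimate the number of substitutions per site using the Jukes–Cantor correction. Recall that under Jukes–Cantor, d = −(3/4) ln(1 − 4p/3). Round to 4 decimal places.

The sequences differ at 16 of 38 sites, so p = 16/38 ≈ 0.421053.
d = −(3/4) ln(1 − 4p/3) = −0.75 ln(1 − 0.561404) = −0.75 ln(0.438596)
  = −0.75 × (-0.824177) = 0.618133 substitutions/site.

0.6181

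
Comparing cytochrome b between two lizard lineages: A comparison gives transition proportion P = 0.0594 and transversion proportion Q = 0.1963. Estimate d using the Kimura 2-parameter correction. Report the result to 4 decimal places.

0.3139

Under the Kimura two-parameter model, d = −½ ln(1 − 2P − Q) − ¼ ln(1 − 2Q).
1 − 2P − Q = 0.6849, giving −½ ln(0.6849) = 0.189241.
1 − 2Q = 0.6074, giving −¼ ln(0.6074) = 0.124642.
d = 0.189241 + 0.124642 = 0.313883.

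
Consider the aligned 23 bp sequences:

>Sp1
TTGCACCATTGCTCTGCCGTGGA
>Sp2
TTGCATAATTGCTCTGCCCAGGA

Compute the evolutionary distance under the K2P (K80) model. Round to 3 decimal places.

Of 23 sites, 1 differences are transitions and 3 are transversions, so P = 1/23 ≈ 0.043478 and Q = 3/23 ≈ 0.130435.
Under the Kimura two-parameter model, d = −½ ln(1 − 2P − Q) − ¼ ln(1 − 2Q).
1 − 2P − Q = 0.782609, giving −½ ln(0.782609) = 0.122561.
1 − 2Q = 0.73913, giving −¼ ln(0.73913) = 0.075570.
d = 0.122561 + 0.075570 = 0.198131.

0.198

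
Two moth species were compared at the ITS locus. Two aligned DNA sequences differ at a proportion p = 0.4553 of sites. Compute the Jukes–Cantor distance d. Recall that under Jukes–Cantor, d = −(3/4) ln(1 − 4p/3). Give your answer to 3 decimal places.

d = −(3/4) ln(1 − 4p/3) = −0.75 ln(1 − 0.607067) = −0.75 ln(0.392933)
  = −0.75 × (-0.934116) = 0.700587 substitutions/site.

0.701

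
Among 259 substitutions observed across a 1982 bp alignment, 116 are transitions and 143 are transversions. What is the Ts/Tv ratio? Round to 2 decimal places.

0.81

R = 116/143 = 0.811188… ≈ 0.81 (to 2 d.p.).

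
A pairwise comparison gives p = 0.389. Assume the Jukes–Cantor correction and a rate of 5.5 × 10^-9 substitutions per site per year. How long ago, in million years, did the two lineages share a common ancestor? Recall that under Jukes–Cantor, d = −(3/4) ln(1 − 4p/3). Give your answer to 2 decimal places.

d = −(3/4) ln(1 − 4p/3) = −0.75 ln(1 − 0.518667) = −0.75 ln(0.481333)
  = −0.75 × (-0.731196) = 0.548397 substitutions/site.
Under a molecular clock d = 2μt, so t = d/(2μ) = 0.548397 / (2 × 5.5 × 10^-9) = 49.85 million years.

49.85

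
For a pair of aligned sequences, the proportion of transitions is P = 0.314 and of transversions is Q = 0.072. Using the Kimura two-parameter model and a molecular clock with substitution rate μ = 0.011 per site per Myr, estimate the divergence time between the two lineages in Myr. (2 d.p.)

Under the Kimura two-parameter model, d = −½ ln(1 − 2P − Q) − ¼ ln(1 − 2Q).
1 − 2P − Q = 0.3, giving −½ ln(0.3) = 0.601986.
1 − 2Q = 0.856, giving −¼ ln(0.856) = 0.038871.
d = 0.601986 + 0.038871 = 0.640857.
Under a molecular clock d = 2μt, so t = d/(2μ) = 0.640857 / (2 × 0.011) = 29.13 Myr.

29.13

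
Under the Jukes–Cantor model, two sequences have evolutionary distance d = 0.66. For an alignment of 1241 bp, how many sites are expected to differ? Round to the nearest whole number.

Invert JC69: p = (3/4)(1 − e^(−4d/3)) = 0.75 × (1 − e^(-0.88)) = 0.75 × (1 − 0.414783) = 0.438913.
Expected differing sites = pL ≈ 0.438913 × 1241 = 544.691033 ≈ 545.

545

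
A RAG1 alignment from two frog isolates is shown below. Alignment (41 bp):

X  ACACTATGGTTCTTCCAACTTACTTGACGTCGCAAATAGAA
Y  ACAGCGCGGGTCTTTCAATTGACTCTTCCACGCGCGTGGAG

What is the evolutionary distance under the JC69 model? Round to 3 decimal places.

0.660

The sequences differ at 18 of 41 sites, so p = 18/41 ≈ 0.439024.
d = −(3/4) ln(1 − 4p/3) = −0.75 ln(1 − 0.585365) = −0.75 ln(0.414635)
  = −0.75 × (-0.880357) = 0.660268 substitutions/site.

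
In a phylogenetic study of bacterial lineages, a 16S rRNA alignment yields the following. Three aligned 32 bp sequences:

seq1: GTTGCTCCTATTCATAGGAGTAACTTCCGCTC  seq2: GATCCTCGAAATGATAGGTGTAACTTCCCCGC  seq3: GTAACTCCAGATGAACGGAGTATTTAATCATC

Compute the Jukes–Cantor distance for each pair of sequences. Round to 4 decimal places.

d(seq1,seq2) = 0.3525, d(seq1,seq3) = 0.7356, d(seq2,seq3) = 0.7356

seq1–seq2: 9/32 sites differ → p = 0.28125, d = −0.75 ln(1 − 0.375) = 0.352503 ≈ 0.3525.
seq1–seq3: 15/32 sites differ → p = 0.46875, d = −0.75 ln(1 − 0.625) = 0.735622 ≈ 0.7356.
seq2–seq3: 15/32 sites differ → p = 0.46875, d = −0.75 ln(1 − 0.625) = 0.735622 ≈ 0.7356.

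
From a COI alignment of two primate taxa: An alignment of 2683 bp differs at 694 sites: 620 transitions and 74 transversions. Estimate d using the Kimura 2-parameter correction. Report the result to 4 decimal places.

P = 620/2683 ≈ 0.231085 and Q = 74/2683 ≈ 0.027581.
Under the Kimura two-parameter model, d = −½ ln(1 − 2P − Q) − ¼ ln(1 − 2Q).
1 − 2P − Q = 0.510249, giving −½ ln(0.510249) = 0.336428.
1 − 2Q = 0.944838, giving −¼ ln(0.944838) = 0.014185.
d = 0.336428 + 0.014185 = 0.350613.

0.3506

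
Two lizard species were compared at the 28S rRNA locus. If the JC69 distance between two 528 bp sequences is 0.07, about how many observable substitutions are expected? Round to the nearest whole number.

35

Invert JC69: p = (3/4)(1 − e^(−4d/3)) = 0.75 × (1 − e^(-0.093333)) = 0.75 × (1 − 0.910890) = 0.066833.
Expected differing sites = pL ≈ 0.066833 × 528 = 35.287824 ≈ 35.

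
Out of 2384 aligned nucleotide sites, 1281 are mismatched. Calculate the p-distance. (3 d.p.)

p = 1281/2384 = 0.537332… ≈ 0.537 (to 3 d.p.).

0.537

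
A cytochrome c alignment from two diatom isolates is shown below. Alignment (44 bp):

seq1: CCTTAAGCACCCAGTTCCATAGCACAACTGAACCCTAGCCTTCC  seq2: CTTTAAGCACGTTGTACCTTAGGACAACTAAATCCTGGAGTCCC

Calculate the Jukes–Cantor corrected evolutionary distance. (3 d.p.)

0.376

The sequences differ at 13 of 44 sites, so p = 13/44 ≈ 0.295455.
d = −(3/4) ln(1 − 4p/3) = −0.75 ln(1 − 0.39394) = −0.75 ln(0.60606)
  = −0.75 × (-0.500776) = 0.375582 substitutions/site.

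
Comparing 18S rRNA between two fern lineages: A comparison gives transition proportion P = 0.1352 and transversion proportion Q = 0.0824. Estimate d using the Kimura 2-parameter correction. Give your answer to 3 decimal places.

0.263

Under the Kimura two-parameter model, d = −½ ln(1 − 2P − Q) − ¼ ln(1 − 2Q).
1 − 2P − Q = 0.6472, giving −½ ln(0.6472) = 0.217550.
1 − 2Q = 0.8352, giving −¼ ln(0.8352) = 0.045021.
d = 0.217550 + 0.045021 = 0.262571.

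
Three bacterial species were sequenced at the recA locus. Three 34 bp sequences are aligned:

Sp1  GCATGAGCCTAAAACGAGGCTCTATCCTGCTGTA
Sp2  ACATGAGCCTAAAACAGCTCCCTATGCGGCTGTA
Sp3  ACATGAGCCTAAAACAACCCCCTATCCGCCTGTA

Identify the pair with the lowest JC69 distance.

Sp2 and Sp3

Sp1–Sp2: 8/34 differ, p = 0.235, d = 0.282.
Sp1–Sp3: 7/34 differ, p = 0.206, d = 0.241.
Sp2–Sp3: 4/34 differ, p = 0.118, d = 0.128.
The smallest distance is between Sp2 and Sp3.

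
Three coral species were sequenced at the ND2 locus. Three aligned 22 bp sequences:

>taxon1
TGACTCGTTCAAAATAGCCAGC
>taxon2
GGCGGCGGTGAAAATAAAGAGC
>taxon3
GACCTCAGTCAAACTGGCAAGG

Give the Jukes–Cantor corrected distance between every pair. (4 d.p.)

taxon1–taxon2: 9/22 sites differ → p ≈ 0.409091, d = −0.75 ln(1 − 0.545455) = 0.591344 ≈ 0.5913.
taxon1–taxon3: 9/22 sites differ → p ≈ 0.409091, d = −0.75 ln(1 − 0.545455) = 0.591344 ≈ 0.5913.
taxon2–taxon3: 11/22 sites differ → p = 0.5, d = −0.75 ln(1 − 0.666667) = 0.823960 ≈ 0.8240.

d(taxon1,taxon2) = 0.5913, d(taxon1,taxon3) = 0.5913, d(taxon2,taxon3) = 0.8240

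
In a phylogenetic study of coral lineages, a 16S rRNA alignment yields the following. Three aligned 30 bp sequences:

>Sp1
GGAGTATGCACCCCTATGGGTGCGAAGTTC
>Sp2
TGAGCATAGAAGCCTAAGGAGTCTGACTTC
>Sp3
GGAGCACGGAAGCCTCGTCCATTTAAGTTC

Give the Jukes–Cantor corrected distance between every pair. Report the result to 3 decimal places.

Sp1–Sp2: 13/30 sites differ → p ≈ 0.433333, d = −0.75 ln(1 − 0.577777) = 0.646666 ≈ 0.647.
Sp1–Sp3: 14/30 sites differ → p ≈ 0.466667, d = −0.75 ln(1 − 0.622223) = 0.730088 ≈ 0.730.
Sp2–Sp3: 12/30 sites differ → p = 0.4, d = −0.75 ln(1 − 0.533333) = 0.571605 ≈ 0.572.

d(Sp1,Sp2) = 0.647, d(Sp1,Sp3) = 0.730, d(Sp2,Sp3) = 0.572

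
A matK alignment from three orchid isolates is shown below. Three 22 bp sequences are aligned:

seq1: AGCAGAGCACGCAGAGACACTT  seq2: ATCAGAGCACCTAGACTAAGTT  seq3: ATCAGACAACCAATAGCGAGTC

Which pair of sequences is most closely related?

seq1 and seq2

seq1–seq2: 7/22 differ, p = 0.318, d = 0.414.
seq1–seq3: 10/22 differ, p = 0.455, d = 0.699.
seq2–seq3: 8/22 differ, p = 0.364, d = 0.497.
The smallest distance is between seq1 and seq2.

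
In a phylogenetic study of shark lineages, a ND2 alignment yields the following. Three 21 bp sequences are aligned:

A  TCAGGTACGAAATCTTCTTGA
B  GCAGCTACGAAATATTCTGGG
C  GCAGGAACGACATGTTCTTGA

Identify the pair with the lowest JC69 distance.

A–B: 5/21 differ, p = 0.238, d = 0.286.
A–C: 4/21 differ, p = 0.190, d = 0.220.
B–C: 6/21 differ, p = 0.286, d = 0.360.
The smallest distance is between A and C.

A and C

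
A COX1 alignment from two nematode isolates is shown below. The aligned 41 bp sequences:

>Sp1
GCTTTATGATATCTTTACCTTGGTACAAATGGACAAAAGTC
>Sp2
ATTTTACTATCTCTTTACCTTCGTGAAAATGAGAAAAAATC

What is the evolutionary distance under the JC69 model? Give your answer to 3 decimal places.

0.371

The sequences differ at 12 of 41 sites, so p = 12/41 ≈ 0.292683.
d = −(3/4) ln(1 − 4p/3) = −0.75 ln(1 − 0.390244) = −0.75 ln(0.609756)
  = −0.75 × (-0.494696) = 0.371022 substitutions/site.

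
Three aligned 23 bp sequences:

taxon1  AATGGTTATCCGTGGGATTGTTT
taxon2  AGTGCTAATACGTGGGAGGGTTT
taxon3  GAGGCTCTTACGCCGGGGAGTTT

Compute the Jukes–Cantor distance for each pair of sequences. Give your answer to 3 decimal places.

d(taxon1,taxon2) = 0.321, d(taxon1,taxon3) = 0.761, d(taxon2,taxon3) = 0.553

taxon1–taxon2: 6/23 sites differ → p ≈ 0.26087, d = −0.75 ln(1 − 0.347827) = 0.320584 ≈ 0.321.
taxon1–taxon3: 11/23 sites differ → p ≈ 0.478261, d = −0.75 ln(1 − 0.637681) = 0.761423 ≈ 0.761.
taxon2–taxon3: 9/23 sites differ → p ≈ 0.391304, d = −0.75 ln(1 − 0.521739) = 0.553199 ≈ 0.553.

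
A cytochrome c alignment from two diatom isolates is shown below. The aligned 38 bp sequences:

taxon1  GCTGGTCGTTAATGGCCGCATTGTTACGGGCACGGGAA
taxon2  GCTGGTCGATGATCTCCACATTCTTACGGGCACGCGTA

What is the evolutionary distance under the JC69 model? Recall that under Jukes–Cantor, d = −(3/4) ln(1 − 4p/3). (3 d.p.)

0.247

The sequences differ at 8 of 38 sites (9, 11, 14, 15, 18, 23, 35, 37), so p = 8/38 ≈ 0.210526.
d = −(3/4) ln(1 − 4p/3) = −0.75 ln(1 − 0.280701) = −0.75 ln(0.719299)
  = −0.75 × (-0.329478) = 0.247109 substitutions/site.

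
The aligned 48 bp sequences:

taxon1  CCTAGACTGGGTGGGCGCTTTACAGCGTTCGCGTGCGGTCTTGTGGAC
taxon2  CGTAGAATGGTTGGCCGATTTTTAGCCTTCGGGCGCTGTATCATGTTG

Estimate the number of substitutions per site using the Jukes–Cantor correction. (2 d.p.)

The sequences differ at 17 of 48 sites, so p = 17/48 ≈ 0.354167.
d = −(3/4) ln(1 − 4p/3) = −0.75 ln(1 − 0.472223) = −0.75 ln(0.527777)
  = −0.75 × (-0.639081) = 0.479311 substitutions/site.

0.48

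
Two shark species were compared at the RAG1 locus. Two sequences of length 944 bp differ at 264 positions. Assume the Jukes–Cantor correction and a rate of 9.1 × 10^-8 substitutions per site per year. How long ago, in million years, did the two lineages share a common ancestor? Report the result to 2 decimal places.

p = 264/944 ≈ 0.279661.
d = −(3/4) ln(1 − 4p/3) = −0.75 ln(1 − 0.372881) = −0.75 ln(0.627119)
  = −0.75 × (-0.466619) = 0.349964 substitutions/site.
Under a molecular clock d = 2μt, so t = d/(2μ) = 0.349964 / (2 × 9.1 × 10^-8) = 1.92 million years.

1.92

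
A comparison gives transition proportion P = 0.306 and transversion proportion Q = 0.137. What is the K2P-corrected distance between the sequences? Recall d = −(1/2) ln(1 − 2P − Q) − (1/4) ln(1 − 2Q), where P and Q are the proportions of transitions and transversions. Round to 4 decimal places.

Under the Kimura two-parameter model, d = −½ ln(1 − 2P − Q) − ¼ ln(1 − 2Q).
1 − 2P − Q = 0.251, giving −½ ln(0.251) = 0.691151.
1 − 2Q = 0.726, giving −¼ ln(0.726) = 0.080051.
d = 0.691151 + 0.080051 = 0.771202.

0.7712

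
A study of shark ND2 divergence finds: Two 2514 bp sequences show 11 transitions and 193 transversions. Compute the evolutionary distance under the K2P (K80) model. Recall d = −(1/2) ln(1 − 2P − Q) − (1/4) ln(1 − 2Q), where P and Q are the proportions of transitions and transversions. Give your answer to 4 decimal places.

P = 11/2514 ≈ 0.004375 and Q = 193/2514 ≈ 0.07677.
Under the Kimura two-parameter model, d = −½ ln(1 − 2P − Q) − ¼ ln(1 − 2Q).
1 − 2P − Q = 0.91448, giving −½ ln(0.91448) = 0.044700.
1 − 2Q = 0.84646, giving −¼ ln(0.84646) = 0.041673.
d = 0.044700 + 0.041673 = 0.086373.

0.0864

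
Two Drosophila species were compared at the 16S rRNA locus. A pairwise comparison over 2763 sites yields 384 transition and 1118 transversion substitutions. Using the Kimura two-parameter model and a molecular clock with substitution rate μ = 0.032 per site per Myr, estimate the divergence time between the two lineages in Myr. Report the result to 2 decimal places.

P = 384/2763 ≈ 0.138979 and Q = 1118/2763 ≈ 0.404633.
Under the Kimura two-parameter model, d = −½ ln(1 − 2P − Q) − ¼ ln(1 − 2Q).
1 − 2P − Q = 0.317409, giving −½ ln(0.317409) = 0.573782.
1 − 2Q = 0.190734, giving −¼ ln(0.190734) = 0.414219.
d = 0.573782 + 0.414219 = 0.988001.
Under a molecular clock d = 2μt, so t = d/(2μ) = 0.988001 / (2 × 0.032) = 15.44 Myr.

15.44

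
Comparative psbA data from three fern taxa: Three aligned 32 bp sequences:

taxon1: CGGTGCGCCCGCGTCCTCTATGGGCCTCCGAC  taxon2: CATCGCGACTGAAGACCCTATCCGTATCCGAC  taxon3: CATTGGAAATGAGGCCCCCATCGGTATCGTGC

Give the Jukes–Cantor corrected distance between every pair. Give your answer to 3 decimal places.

d(taxon1,taxon2) = 0.657, d(taxon1,taxon3) = 0.924, d(taxon2,taxon3) = 0.460

taxon1–taxon2: 14/32 sites differ → p = 0.4375, d = −0.75 ln(1 − 0.583333) = 0.656601 ≈ 0.657.
taxon1–taxon3: 17/32 sites differ → p = 0.53125, d = −0.75 ln(1 − 0.708333) = 0.924107 ≈ 0.924.
taxon2–taxon3: 11/32 sites differ → p = 0.34375, d = −0.75 ln(1 − 0.458333) = 0.459828 ≈ 0.460.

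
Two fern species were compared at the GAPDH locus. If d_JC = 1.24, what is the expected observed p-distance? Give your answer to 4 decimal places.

0.6064

p = (3/4)(1 − e^(−4d/3)) = 0.75 × (1 − e^(-1.653333)) = 0.75 × (1 − 0.191411) = 0.606442.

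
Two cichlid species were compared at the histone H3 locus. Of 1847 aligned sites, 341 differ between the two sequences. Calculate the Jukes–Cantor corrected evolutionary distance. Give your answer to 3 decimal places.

p = 341/1847 ≈ 0.184624.
d = −(3/4) ln(1 − 4p/3) = −0.75 ln(1 − 0.246165) = −0.75 ln(0.753835)
  = −0.75 × (-0.282582) = 0.211937 substitutions/site.

0.212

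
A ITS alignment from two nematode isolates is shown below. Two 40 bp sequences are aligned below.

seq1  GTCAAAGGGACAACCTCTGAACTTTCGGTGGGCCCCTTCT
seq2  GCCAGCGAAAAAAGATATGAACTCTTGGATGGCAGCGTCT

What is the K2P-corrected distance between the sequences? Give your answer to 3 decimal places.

Of 40 sites, 6 differences are transitions and 10 are transversions, so P = 6/40 = 0.15 and Q = 10/40 = 0.25.
Under the Kimura two-parameter model, d = −½ ln(1 − 2P − Q) − ¼ ln(1 − 2Q).
1 − 2P − Q = 0.45, giving −½ ln(0.45) = 0.399254.
1 − 2Q = 0.5, giving −¼ ln(0.5) = 0.173287.
d = 0.399254 + 0.173287 = 0.572541.

0.573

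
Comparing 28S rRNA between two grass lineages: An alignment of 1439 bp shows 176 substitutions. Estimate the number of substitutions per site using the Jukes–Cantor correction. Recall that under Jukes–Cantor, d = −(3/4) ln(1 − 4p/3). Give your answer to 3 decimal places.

p = 176/1439 ≈ 0.122307.
d = −(3/4) ln(1 − 4p/3) = −0.75 ln(1 − 0.163076) = −0.75 ln(0.836924)
  = −0.75 × (-0.178022) = 0.133517 substitutions/site.

0.134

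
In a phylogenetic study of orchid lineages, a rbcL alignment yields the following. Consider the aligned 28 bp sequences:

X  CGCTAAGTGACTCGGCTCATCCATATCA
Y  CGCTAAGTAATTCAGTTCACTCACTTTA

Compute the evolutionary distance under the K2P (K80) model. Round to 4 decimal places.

Of 28 sites, 8 differences are transitions and 1 are transversions, so P = 8/28 ≈ 0.285714 and Q = 1/28 ≈ 0.035714.
Under the Kimura two-parameter model, d = −½ ln(1 − 2P − Q) − ¼ ln(1 − 2Q).
1 − 2P − Q = 0.392858, giving −½ ln(0.392858) = 0.467154.
1 − 2Q = 0.928572, giving −¼ ln(0.928572) = 0.018527.
d = 0.467154 + 0.018527 = 0.485681.

0.4857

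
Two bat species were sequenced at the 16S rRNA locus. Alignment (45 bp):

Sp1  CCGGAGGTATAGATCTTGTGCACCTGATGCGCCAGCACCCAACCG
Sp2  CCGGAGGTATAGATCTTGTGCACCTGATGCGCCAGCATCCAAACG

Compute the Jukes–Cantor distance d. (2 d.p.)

0.05

The sequences differ at 2 of 45 sites (38, 43), so p = 2/45 ≈ 0.044444.
d = −(3/4) ln(1 − 4p/3) = −0.75 ln(1 − 0.059259) = −0.75 ln(0.940741)
  = −0.75 × (-0.061087) = 0.045815 substitutions/site.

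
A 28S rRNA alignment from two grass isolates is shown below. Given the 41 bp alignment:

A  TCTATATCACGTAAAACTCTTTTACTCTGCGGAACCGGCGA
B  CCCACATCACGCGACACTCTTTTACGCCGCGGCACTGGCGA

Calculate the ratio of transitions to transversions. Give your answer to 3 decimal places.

Transitions are A↔G and C↔T; transversions are all other mismatches.
Transitions: 7. Transversions: 3.
R = 7/3 = 2.333333… ≈ 2.333 (to 3 d.p.).

2.333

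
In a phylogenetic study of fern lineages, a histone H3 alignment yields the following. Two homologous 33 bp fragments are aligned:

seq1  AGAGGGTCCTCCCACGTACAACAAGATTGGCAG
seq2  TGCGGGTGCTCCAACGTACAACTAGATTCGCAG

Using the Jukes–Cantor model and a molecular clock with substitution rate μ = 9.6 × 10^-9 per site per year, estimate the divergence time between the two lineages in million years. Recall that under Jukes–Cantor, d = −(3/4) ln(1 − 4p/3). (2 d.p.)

The sequences differ at 6 of 33 sites (1, 3, 8, 13, 23, 29), so p = 6/33 ≈ 0.181818.
d = −(3/4) ln(1 − 4p/3) = −0.75 ln(1 − 0.242424) = −0.75 ln(0.757576)
  = −0.75 × (-0.277631) = 0.208223 substitutions/site.
Under a molecular clock d = 2μt, so t = d/(2μ) = 0.208223 / (2 × 9.6 × 10^-9) = 10.84 million years.

10.84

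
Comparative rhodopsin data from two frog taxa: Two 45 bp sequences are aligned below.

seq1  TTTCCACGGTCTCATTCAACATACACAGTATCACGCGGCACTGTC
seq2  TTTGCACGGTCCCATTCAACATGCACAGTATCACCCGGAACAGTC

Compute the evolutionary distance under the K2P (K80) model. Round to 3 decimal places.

Of 45 sites, 2 differences are transitions and 4 are transversions, so P = 2/45 ≈ 0.044444 and Q = 4/45 ≈ 0.088889.
Under the Kimura two-parameter model, d = −½ ln(1 − 2P − Q) − ¼ ln(1 − 2Q).
1 − 2P − Q = 0.822223, giving −½ ln(0.822223) = 0.097872.
1 − 2Q = 0.822222, giving −¼ ln(0.822222) = 0.048936.
d = 0.097872 + 0.048936 = 0.146808.

0.147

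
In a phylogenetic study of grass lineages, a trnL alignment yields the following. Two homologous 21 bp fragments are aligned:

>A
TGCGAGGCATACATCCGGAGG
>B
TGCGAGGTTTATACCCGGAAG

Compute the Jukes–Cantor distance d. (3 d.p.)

The sequences differ at 5 of 21 sites (8, 9, 12, 14, 20), so p = 5/21 ≈ 0.238095.
d = −(3/4) ln(1 − 4p/3) = −0.75 ln(1 − 0.31746) = −0.75 ln(0.68254)
  = −0.75 × (-0.381934) = 0.286451 substitutions/site.

0.286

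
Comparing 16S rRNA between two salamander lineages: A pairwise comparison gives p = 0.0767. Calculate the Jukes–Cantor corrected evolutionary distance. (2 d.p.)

d = −(3/4) ln(1 − 4p/3) = −0.75 ln(1 − 0.102267) = −0.75 ln(0.897733)
  = −0.75 × (-0.107883) = 0.080912 substitutions/site.

0.08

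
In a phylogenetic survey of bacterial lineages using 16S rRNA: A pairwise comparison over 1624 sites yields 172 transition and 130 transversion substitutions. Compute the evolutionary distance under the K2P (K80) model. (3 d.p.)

P = 172/1624 ≈ 0.105911 and Q = 130/1624 ≈ 0.080049.
Under the Kimura two-parameter model, d = −½ ln(1 − 2P − Q) − ¼ ln(1 − 2Q).
1 − 2P − Q = 0.708129, giving −½ ln(0.708129) = 0.172564.
1 − 2Q = 0.839902, giving −¼ ln(0.839902) = 0.043618.
d = 0.172564 + 0.043618 = 0.216182.

0.216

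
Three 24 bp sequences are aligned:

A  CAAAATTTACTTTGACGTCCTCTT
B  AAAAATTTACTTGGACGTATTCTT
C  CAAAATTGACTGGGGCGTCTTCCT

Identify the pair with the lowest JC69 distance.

A–B: 4/24 differ, p = 0.167, d = 0.188.
A–C: 6/24 differ, p = 0.250, d = 0.304.
B–C: 6/24 differ, p = 0.250, d = 0.304.
The smallest distance is between A and B.

A and B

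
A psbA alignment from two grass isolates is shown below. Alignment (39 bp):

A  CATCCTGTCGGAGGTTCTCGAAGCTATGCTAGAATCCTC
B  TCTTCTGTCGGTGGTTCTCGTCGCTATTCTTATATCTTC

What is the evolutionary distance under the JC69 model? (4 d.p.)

The sequences differ at 11 of 39 sites, so p = 11/39 ≈ 0.282051.
d = −(3/4) ln(1 − 4p/3) = −0.75 ln(1 − 0.376068) = −0.75 ln(0.623932)
  = −0.75 × (-0.471714) = 0.353786 substitutions/site.

0.3538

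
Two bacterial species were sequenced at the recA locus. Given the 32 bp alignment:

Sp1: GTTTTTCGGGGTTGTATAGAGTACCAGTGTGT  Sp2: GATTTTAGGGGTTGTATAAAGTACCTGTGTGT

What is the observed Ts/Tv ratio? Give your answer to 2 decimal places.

Transitions are A↔G and C↔T; transversions are all other mismatches.
Transitions: 1. Transversions: 3.
R = 1/3 = 0.333333… ≈ 0.33 (to 2 d.p.).

0.33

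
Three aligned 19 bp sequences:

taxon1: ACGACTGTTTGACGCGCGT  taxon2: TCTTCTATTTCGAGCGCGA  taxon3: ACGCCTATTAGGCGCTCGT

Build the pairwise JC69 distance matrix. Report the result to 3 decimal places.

taxon1–taxon2: 8/19 sites differ → p ≈ 0.421053, d = −0.75 ln(1 − 0.561404) = 0.618132 ≈ 0.618.
taxon1–taxon3: 5/19 sites differ → p ≈ 0.263158, d = −0.75 ln(1 − 0.350877) = 0.324100 ≈ 0.324.
taxon2–taxon3: 8/19 sites differ → p ≈ 0.421053, d = −0.75 ln(1 − 0.561404) = 0.618132 ≈ 0.618.

d(taxon1,taxon2) = 0.618, d(taxon1,taxon3) = 0.324, d(taxon2,taxon3) = 0.618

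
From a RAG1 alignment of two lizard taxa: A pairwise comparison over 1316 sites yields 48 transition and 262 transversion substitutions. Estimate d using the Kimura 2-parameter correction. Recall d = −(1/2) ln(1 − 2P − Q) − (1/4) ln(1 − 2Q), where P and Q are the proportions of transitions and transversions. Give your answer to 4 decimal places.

P = 48/1316 ≈ 0.036474 and Q = 262/1316 ≈ 0.199088.
Under the Kimura two-parameter model, d = −½ ln(1 − 2P − Q) − ¼ ln(1 − 2Q).
1 − 2P − Q = 0.727964, giving −½ ln(0.727964) = 0.158752.
1 − 2Q = 0.601824, giving −¼ ln(0.601824) = 0.126948.
d = 0.158752 + 0.126948 = 0.285700.

0.2857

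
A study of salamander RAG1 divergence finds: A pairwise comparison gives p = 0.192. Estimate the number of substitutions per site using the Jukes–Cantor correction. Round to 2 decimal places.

0.22

d = −(3/4) ln(1 − 4p/3) = −0.75 ln(1 − 0.256) = −0.75 ln(0.744)
  = −0.75 × (-0.295714) = 0.221786 substitutions/site.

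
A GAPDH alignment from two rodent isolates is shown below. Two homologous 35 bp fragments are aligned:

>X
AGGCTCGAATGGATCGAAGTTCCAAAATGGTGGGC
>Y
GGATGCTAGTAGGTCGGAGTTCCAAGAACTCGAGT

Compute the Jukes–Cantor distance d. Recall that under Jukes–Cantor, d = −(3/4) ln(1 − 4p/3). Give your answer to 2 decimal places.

0.71

The sequences differ at 16 of 35 sites, so p = 16/35 ≈ 0.457143.
d = −(3/4) ln(1 − 4p/3) = −0.75 ln(1 − 0.609524) = −0.75 ln(0.390476)
  = −0.75 × (-0.940389) = 0.705292 substitutions/site.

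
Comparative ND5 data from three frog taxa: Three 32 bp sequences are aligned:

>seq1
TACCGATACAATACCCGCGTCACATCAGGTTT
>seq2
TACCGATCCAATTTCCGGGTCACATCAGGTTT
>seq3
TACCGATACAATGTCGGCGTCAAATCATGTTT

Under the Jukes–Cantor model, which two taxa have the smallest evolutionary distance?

seq1 and seq2

seq1–seq2: 4/32 differ, p = 0.125, d = 0.137.
seq1–seq3: 5/32 differ, p = 0.156, d = 0.175.
seq2–seq3: 6/32 differ, p = 0.188, d = 0.216.
The smallest distance is between seq1 and seq2.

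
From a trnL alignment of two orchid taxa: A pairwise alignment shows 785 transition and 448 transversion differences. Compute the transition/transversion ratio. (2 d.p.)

R = 785/448 = 1.752232… ≈ 1.75 (to 2 d.p.).

1.75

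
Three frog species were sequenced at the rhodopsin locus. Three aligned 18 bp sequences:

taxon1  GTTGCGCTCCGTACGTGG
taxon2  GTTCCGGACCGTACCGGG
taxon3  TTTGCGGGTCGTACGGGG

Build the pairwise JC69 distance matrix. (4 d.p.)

d(taxon1,taxon2) = 0.3470, d(taxon1,taxon3) = 0.3470, d(taxon2,taxon3) = 0.3470

taxon1–taxon2: 5/18 sites differ → p ≈ 0.277778, d = −0.75 ln(1 − 0.370371) = 0.346968 ≈ 0.3470.
taxon1–taxon3: 5/18 sites differ → p ≈ 0.277778, d = −0.75 ln(1 − 0.370371) = 0.346968 ≈ 0.3470.
taxon2–taxon3: 5/18 sites differ → p ≈ 0.277778, d = −0.75 ln(1 − 0.370371) = 0.346968 ≈ 0.3470.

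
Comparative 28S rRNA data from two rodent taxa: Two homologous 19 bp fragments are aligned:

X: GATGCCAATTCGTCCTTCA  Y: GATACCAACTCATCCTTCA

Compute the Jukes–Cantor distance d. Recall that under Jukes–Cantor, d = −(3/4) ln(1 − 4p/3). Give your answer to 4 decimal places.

The sequences differ at 3 of 19 sites (4, 9, 12), so p = 3/19 ≈ 0.157895.
d = −(3/4) ln(1 − 4p/3) = −0.75 ln(1 − 0.210527) = −0.75 ln(0.789473)
  = −0.75 × (-0.236390) = 0.177293 substitutions/site.

0.1773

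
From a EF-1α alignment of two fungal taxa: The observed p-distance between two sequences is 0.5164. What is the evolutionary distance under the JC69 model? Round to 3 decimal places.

d = −(3/4) ln(1 − 4p/3) = −0.75 ln(1 − 0.688533) = −0.75 ln(0.311467)
  = −0.75 × (-1.166462) = 0.874847 substitutions/site.

0.875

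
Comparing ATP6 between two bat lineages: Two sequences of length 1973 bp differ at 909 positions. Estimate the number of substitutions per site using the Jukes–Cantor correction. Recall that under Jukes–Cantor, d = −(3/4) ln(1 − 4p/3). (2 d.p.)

p = 909/1973 ≈ 0.46072.
d = −(3/4) ln(1 − 4p/3) = −0.75 ln(1 − 0.614293) = −0.75 ln(0.385707)
  = −0.75 × (-0.952677) = 0.714508 substitutions/site.

0.71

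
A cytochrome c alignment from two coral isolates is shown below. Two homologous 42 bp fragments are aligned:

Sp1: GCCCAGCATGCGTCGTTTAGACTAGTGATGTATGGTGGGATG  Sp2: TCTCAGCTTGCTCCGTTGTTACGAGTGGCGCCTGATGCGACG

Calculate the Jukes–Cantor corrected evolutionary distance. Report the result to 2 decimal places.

The sequences differ at 16 of 42 sites, so p = 16/42 ≈ 0.380952.
d = −(3/4) ln(1 − 4p/3) = −0.75 ln(1 − 0.507936) = −0.75 ln(0.492064)
  = −0.75 × (-0.709146) = 0.531860 substitutions/site.

0.53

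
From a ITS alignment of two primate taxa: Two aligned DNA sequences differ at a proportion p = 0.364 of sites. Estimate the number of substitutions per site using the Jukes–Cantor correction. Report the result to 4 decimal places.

d = −(3/4) ln(1 − 4p/3) = −0.75 ln(1 − 0.485333) = −0.75 ln(0.514667)
  = −0.75 × (-0.664235) = 0.498176 substitutions/site.

0.4982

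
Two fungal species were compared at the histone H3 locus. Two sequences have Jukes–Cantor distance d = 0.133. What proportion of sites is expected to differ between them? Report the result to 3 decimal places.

0.122

p = (3/4)(1 − e^(−4d/3)) = 0.75 × (1 − e^(-0.177333)) = 0.75 × (1 − 0.837501) = 0.121874.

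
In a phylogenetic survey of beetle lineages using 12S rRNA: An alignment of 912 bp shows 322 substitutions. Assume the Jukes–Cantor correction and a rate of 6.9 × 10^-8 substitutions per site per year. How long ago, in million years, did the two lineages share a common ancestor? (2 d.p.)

3.46

p = 322/912 ≈ 0.35307.
d = −(3/4) ln(1 − 4p/3) = −0.75 ln(1 − 0.47076) = −0.75 ln(0.52924)
  = −0.75 × (-0.636313) = 0.477235 substitutions/site.
Under a molecular clock d = 2μt, so t = d/(2μ) = 0.477235 / (2 × 6.9 × 10^-8) = 3.46 million years.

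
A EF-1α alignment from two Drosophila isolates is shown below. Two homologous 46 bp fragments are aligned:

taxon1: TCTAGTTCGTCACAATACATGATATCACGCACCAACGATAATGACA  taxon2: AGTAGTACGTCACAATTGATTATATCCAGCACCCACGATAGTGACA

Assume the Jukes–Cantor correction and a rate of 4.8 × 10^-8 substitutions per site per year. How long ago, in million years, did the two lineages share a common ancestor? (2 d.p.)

The sequences differ at 10 of 46 sites (1, 2, 7, 17, 18, 21, 27, 28, 34, 41), so p = 10/46 ≈ 0.217391.
d = −(3/4) ln(1 − 4p/3) = −0.75 ln(1 − 0.289855) = −0.75 ln(0.710145)
  = −0.75 × (-0.342286) = 0.256715 substitutions/site.
Under a molecular clock d = 2μt, so t = d/(2μ) = 0.256715 / (2 × 4.8 × 10^-8) = 2.67 million years.

2.67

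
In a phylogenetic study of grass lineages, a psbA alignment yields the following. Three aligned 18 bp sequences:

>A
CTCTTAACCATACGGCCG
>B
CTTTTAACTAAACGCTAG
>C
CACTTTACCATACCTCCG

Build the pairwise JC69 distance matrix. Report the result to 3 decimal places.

A–B: 6/18 sites differ → p ≈ 0.333333, d = −0.75 ln(1 − 0.444444) = 0.440839 ≈ 0.441.
A–C: 4/18 sites differ → p ≈ 0.222222, d = −0.75 ln(1 − 0.296296) = 0.263548 ≈ 0.264.
B–C: 9/18 sites differ → p = 0.5, d = −0.75 ln(1 − 0.666667) = 0.823960 ≈ 0.824.

d(A,B) = 0.441, d(A,C) = 0.264, d(B,C) = 0.824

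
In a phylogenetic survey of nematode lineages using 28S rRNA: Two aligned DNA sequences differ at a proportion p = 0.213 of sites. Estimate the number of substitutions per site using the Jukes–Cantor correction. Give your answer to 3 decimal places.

d = −(3/4) ln(1 − 4p/3) = −0.75 ln(1 − 0.284) = −0.75 ln(0.716)
  = −0.75 × (-0.334075) = 0.250556 substitutions/site.

0.251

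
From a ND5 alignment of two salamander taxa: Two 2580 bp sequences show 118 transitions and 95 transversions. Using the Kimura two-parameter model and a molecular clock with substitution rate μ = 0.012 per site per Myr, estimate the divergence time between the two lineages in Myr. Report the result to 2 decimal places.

3.66

P = 118/2580 ≈ 0.045736 and Q = 95/2580 ≈ 0.036822.
Under the Kimura two-parameter model, d = −½ ln(1 − 2P − Q) − ¼ ln(1 − 2Q).
1 − 2P − Q = 0.871706, giving −½ ln(0.871706) = 0.068652.
1 − 2Q = 0.926356, giving −¼ ln(0.926356) = 0.019124.
d = 0.068652 + 0.019124 = 0.087776.
Under a molecular clock d = 2μt, so t = d/(2μ) = 0.087776 / (2 × 0.012) = 3.66 Myr.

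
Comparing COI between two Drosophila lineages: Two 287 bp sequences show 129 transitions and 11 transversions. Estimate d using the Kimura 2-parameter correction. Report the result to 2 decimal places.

1.40

P = 129/287 ≈ 0.449477 and Q = 11/287 ≈ 0.038328.
Under the Kimura two-parameter model, d = −½ ln(1 − 2P − Q) − ¼ ln(1 − 2Q).
1 − 2P − Q = 0.062718, giving −½ ln(0.062718) = 1.384553.
1 − 2Q = 0.923344, giving −¼ ln(0.923344) = 0.019938.
d = 1.384553 + 0.019938 = 1.404491.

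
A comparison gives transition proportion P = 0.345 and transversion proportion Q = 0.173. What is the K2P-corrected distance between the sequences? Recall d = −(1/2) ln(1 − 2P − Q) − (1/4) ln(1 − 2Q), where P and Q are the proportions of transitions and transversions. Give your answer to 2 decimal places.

1.10

Under the Kimura two-parameter model, d = −½ ln(1 − 2P − Q) − ¼ ln(1 − 2Q).
1 − 2P − Q = 0.137, giving −½ ln(0.137) = 0.993887.
1 − 2Q = 0.654, giving −¼ ln(0.654) = 0.106162.
d = 0.993887 + 0.106162 = 1.100049.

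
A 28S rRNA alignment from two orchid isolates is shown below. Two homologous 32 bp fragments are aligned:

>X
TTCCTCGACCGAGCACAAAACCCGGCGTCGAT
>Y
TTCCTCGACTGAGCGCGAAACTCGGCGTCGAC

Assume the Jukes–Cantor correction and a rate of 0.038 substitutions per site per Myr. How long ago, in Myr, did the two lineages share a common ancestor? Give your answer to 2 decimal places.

2.31

The sequences differ at 5 of 32 sites (10, 15, 17, 22, 32), so p = 5/32 = 0.15625.
d = −(3/4) ln(1 − 4p/3) = −0.75 ln(1 − 0.208333) = −0.75 ln(0.791667)
  = −0.75 × (-0.233614) = 0.175211 substitutions/site.
Under a molecular clock d = 2μt, so t = d/(2μ) = 0.175211 / (2 × 0.038) = 2.31 Myr.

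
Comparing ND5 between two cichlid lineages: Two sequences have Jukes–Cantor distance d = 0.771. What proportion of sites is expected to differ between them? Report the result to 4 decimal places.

0.4817

p = (3/4)(1 − e^(−4d/3)) = 0.75 × (1 − e^(-1.028)) = 0.75 × (1 − 0.357722) = 0.481709.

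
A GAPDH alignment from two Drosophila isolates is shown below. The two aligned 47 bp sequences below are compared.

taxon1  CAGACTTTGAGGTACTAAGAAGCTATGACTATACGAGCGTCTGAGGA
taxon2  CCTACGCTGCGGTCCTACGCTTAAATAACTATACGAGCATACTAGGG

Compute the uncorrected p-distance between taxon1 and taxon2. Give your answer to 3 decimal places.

0.383

The sequences differ at 18 of 47 positions.
p = 18/47 = 0.382978… ≈ 0.383 (to 3 d.p.).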